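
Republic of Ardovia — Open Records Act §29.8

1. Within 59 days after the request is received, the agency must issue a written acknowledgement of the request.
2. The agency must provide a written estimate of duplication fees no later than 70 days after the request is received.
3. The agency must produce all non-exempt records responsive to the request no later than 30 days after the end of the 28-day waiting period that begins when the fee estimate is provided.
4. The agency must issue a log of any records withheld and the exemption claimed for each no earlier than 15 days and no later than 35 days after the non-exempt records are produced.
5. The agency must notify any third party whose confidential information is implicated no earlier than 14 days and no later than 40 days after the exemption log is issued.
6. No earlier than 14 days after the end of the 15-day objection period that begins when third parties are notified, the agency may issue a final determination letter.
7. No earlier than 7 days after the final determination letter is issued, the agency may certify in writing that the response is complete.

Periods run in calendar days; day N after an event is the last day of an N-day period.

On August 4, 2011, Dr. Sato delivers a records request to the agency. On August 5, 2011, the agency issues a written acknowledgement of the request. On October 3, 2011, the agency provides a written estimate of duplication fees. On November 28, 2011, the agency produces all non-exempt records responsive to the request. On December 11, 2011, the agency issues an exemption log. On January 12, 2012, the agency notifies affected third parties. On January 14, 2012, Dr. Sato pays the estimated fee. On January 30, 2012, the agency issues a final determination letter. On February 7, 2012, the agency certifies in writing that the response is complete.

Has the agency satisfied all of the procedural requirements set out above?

Step 1 — counting 59 days from August 4, 2011 (when the request is received) gives a deadline of October 2, 2011; completed August 5, 2011, before the deadline.
Step 2 — counting 70 days from August 4, 2011 (when the request is received) gives a deadline of October 13, 2011; October 3, 2011 is within that limit.
Step 3 — counting 30 days from October 31, 2011 (end of the 28-day waiting period, which began when the fee estimate is provided on October 3, 2011) gives a deadline of November 30, 2011; November 28, 2011 is within that limit.
Step 4 — 15 and 35 days from November 28, 2011 (when the non-exempt records are produced) are December 13, 2011 and January 2, 2012 respectively; done December 11, 2011 — 2 days before the window opened.

No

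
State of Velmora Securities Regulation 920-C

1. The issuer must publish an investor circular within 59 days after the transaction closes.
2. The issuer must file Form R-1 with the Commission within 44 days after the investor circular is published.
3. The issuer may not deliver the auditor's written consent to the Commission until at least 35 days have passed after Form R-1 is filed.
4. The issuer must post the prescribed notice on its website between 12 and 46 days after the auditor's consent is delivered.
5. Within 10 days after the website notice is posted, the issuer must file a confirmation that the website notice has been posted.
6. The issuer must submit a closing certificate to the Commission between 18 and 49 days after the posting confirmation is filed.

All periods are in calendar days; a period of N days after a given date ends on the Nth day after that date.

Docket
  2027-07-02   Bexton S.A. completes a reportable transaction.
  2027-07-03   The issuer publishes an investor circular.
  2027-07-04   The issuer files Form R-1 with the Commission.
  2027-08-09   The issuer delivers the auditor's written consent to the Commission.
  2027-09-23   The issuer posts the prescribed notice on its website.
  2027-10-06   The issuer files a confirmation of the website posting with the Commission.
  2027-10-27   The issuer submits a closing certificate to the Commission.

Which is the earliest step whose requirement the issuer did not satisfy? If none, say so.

Step 1: 59 days after 2027-07-02 (when the transaction closes) is 2027-08-30; 2027-07-03 is within that limit.
Step 2: 44 days after 2027-07-03 (when the investor circular is published) is 2027-08-16; done 2027-07-04 — timely.
Step 3: the earliest permitted date is 35 days after 2027-07-04 (when Form R-1 is filed), i.e. 2027-08-08; done 2027-08-09, after the minimum wait.
Step 4: the window is 12–46 days after 2027-08-09 (when the auditor's consent is delivered), so 2027-08-21 through 2027-09-24; 2027-09-23 falls inside that range.
Step 5: 10 days after 2027-09-23 (when the website notice is posted) is 2027-10-03; 2027-10-06 misses that deadline by 3 days.
Later steps need not be reached.

Step 5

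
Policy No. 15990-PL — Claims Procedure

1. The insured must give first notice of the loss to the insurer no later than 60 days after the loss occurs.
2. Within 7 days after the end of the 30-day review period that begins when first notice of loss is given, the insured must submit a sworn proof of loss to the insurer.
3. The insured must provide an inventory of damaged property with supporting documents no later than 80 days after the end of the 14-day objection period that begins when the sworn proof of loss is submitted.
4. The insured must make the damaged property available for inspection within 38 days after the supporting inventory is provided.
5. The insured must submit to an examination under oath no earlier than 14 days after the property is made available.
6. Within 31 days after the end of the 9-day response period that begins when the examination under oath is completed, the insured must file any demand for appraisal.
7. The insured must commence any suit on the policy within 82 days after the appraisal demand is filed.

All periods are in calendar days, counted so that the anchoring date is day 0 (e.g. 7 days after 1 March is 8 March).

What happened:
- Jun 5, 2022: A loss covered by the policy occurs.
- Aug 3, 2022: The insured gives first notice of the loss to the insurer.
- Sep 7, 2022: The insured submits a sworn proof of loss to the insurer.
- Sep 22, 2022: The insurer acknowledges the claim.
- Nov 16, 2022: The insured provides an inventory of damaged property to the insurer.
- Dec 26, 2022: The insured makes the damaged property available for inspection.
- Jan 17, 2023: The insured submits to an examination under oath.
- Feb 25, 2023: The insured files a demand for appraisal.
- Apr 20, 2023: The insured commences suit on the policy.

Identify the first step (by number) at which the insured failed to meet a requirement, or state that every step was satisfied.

Step 4

Step 1: 60 days after Jun 5, 2022 (when the loss occurs) is Aug 4, 2022; completed Aug 3, 2022, before the deadline.
Step 2: 7 days after Sep 2, 2022 (end of the 30-day review period, which began when first notice of loss is given on Aug 3, 2022) is Sep 9, 2022; done Sep 7, 2022 — timely.
Step 3: 80 days after Sep 21, 2022 (end of the 14-day objection period, which began when the sworn proof of loss is submitted on Sep 7, 2022) is Dec 10, 2022; Nov 16, 2022 is within that limit.
Step 4: 38 days after Nov 16, 2022 (when the supporting inventory is provided) is Dec 24, 2022; Dec 26, 2022 misses that deadline by 2 days.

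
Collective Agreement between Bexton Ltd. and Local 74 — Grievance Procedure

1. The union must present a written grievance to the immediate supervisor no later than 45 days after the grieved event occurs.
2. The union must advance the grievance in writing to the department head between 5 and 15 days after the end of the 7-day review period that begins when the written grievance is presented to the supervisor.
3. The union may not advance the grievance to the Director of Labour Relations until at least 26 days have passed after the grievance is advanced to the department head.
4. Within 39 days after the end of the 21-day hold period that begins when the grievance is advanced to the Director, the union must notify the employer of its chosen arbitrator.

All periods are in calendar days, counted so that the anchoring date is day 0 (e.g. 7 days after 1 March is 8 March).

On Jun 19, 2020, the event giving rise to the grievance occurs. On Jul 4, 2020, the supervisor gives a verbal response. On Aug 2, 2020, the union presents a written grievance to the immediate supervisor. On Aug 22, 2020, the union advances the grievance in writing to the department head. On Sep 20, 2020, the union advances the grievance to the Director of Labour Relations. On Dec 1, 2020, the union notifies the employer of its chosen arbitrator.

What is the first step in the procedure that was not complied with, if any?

Step 1 — counting 45 days from Jun 19, 2020 (when the grieved event occurs) gives a deadline of Aug 3, 2020; Aug 2, 2020 is within that limit.
Step 2 — 5 and 15 days from Aug 9, 2020 (end of the 7-day review period, which began when the written grievance is presented to the supervisor on Aug 2, 2020) are Aug 14, 2020 and Aug 24, 2020 respectively; done Aug 22, 2020 — within the window.
Step 3 — must wait 26 days from Aug 22, 2020 (when the grievance is advanced to the department head), so not before Sep 17, 2020; done Sep 20, 2020 — permitted.
Step 4 — counting 39 days from Oct 11, 2020 (end of the 21-day hold period, which began when the grievance is advanced to the Director on Sep 20, 2020) gives a deadline of Nov 19, 2020; done Dec 1, 2020 — 12 days late.
That is the first point of non-compliance.

Step 4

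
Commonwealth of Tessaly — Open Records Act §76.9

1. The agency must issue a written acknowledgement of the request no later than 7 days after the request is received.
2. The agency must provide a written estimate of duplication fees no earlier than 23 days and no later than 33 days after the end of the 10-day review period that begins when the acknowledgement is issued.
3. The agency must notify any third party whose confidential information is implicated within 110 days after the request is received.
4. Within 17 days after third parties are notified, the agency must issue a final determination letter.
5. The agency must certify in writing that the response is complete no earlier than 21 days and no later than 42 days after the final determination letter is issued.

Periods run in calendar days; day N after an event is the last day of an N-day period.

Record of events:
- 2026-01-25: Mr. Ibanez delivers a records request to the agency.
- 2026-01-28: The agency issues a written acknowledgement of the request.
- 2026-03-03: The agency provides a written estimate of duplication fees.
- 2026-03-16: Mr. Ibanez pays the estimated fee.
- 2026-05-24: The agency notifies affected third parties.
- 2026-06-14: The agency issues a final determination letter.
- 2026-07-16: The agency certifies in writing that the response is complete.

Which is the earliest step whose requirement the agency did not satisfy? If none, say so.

Step 1 — counting 7 days from 2026-01-25 (when the request is received) gives a deadline of 2026-02-01; completed 2026-01-28, before the deadline.
Step 2 — 23 and 33 days from 2026-02-07 (end of the 10-day review period, which began when the acknowledgement is issued on 2026-01-28) are 2026-03-02 and 2026-03-12 respectively; 2026-03-03 falls inside that range.
Step 3 — counting 110 days from 2026-01-25 (when the request is received) gives a deadline of 2026-05-15; done 2026-05-24 — 9 days late.
The analysis stops there.

Step 3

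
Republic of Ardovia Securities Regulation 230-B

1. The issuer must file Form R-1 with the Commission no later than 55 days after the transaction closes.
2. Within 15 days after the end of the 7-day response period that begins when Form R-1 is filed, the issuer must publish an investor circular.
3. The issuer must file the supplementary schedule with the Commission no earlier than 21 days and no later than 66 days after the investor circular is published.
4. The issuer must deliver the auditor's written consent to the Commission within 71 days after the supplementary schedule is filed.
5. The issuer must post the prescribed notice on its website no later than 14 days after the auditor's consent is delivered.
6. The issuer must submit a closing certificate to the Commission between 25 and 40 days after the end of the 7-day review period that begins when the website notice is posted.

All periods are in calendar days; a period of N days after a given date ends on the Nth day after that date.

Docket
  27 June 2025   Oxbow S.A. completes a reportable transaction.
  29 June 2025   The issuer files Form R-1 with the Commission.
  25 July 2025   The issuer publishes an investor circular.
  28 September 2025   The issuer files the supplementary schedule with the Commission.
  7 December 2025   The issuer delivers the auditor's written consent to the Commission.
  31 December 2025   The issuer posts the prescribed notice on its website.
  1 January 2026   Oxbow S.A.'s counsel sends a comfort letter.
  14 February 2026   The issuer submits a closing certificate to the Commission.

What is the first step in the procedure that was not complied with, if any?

Step 1: 55 days after 27 June 2025 (when the transaction closes) is 21 August 2025; completed 29 June 2025, before the deadline.
Step 2: 15 days after 6 July 2025 (end of the 7-day response period, which began when Form R-1 is filed on 29 June 2025) is 21 July 2025; not done until 25 July 2025, 4 days after the deadline.
The procedure was therefore not followed at step 2.

Step 2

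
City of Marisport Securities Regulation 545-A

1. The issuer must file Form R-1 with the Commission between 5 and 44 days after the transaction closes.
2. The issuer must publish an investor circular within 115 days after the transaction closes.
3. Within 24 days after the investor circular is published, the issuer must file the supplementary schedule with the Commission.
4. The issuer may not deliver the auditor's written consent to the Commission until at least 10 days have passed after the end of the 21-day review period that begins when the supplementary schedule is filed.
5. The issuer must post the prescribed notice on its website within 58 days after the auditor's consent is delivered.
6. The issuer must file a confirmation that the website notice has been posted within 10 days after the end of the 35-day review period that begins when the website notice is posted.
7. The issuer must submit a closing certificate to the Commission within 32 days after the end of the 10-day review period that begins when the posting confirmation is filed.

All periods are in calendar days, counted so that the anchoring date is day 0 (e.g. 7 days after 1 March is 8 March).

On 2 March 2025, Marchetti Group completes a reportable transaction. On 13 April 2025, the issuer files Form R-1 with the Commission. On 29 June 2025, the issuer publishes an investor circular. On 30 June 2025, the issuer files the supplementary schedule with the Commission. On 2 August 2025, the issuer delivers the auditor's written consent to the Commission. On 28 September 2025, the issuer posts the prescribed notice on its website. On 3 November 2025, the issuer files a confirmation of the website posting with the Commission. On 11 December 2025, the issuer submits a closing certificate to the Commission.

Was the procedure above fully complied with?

Step 1 — 5 and 44 days from 2 March 2025 (when the transaction closes) are 7 March 2025 and 15 April 2025 respectively; 13 April 2025 falls inside that range.
Step 2 — counting 115 days from 2 March 2025 (when the transaction closes) gives a deadline of 25 June 2025; not done until 29 June 2025, 4 days after the deadline.
Later steps need not be reached.

No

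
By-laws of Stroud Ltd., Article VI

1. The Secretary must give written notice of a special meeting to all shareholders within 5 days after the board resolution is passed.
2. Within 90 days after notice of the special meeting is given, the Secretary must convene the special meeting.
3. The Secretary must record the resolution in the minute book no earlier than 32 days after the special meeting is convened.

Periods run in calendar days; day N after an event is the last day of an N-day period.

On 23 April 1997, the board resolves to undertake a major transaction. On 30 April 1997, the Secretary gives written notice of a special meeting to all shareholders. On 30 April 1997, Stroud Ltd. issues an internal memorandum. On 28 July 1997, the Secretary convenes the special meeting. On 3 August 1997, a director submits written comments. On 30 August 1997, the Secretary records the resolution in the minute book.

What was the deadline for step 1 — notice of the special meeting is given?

Step 1 runs from 23 April 1997, when the board resolution is passed. 5 days after 23 April 1997 is 28 April 1997.

28 April 1997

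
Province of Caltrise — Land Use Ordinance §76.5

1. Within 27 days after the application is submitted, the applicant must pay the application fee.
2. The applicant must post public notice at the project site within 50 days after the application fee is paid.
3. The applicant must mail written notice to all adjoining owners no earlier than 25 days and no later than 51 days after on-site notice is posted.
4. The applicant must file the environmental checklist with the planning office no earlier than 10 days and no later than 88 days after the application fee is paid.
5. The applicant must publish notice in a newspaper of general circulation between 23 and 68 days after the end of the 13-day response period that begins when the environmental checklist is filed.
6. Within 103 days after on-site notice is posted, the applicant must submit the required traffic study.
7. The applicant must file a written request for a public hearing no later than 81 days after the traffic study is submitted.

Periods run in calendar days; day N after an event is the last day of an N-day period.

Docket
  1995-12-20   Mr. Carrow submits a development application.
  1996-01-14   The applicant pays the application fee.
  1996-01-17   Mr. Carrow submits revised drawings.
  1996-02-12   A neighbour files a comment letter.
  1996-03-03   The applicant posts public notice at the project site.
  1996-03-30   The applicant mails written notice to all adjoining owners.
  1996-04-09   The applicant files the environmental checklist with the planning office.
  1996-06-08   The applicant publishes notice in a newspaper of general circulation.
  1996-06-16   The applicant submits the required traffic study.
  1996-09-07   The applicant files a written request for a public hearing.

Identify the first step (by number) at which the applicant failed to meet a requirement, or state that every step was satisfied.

Step 6

Step 1: 27 days after 1995-12-20 (when the application is submitted) is 1996-01-16; done 1996-01-14 — timely.
Step 2: 50 days after 1996-01-14 (when the application fee is paid) is 1996-03-04; done 1996-03-03 — timely.
Step 3: the window is 25–51 days after 1996-03-03 (when on-site notice is posted), so 1996-03-28 through 1996-04-23; done 1996-03-30 — within the window.
Step 4: the window is 10–88 days after 1996-01-14 (when the application fee is paid), so 1996-01-24 through 1996-04-11; done 1996-04-09, which is between those dates.
Step 5: the window is 23–68 days after 1996-04-22 (end of the 13-day response period, which began when the environmental checklist is filed on 1996-04-09), so 1996-05-15 through 1996-06-29; done 1996-06-08 — within the window.
Step 6: 103 days after 1996-03-03 (when on-site notice is posted) is 1996-06-14; done 1996-06-16 — 2 days late.
The analysis stops there.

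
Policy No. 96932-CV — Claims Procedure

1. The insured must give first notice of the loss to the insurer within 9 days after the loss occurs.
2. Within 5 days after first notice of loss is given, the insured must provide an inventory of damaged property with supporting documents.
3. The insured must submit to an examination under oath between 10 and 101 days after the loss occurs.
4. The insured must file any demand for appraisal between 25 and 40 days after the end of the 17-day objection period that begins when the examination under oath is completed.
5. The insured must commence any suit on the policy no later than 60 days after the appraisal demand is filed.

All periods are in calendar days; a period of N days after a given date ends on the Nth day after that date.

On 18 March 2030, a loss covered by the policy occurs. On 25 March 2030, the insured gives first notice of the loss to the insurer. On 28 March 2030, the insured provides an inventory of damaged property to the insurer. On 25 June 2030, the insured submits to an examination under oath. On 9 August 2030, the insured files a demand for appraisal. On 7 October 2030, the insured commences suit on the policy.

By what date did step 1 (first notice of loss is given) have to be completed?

Step 1 runs from 18 March 2030, when the loss occurs. 9 days after 18 March 2030 is 27 March 2030.

27 March 2030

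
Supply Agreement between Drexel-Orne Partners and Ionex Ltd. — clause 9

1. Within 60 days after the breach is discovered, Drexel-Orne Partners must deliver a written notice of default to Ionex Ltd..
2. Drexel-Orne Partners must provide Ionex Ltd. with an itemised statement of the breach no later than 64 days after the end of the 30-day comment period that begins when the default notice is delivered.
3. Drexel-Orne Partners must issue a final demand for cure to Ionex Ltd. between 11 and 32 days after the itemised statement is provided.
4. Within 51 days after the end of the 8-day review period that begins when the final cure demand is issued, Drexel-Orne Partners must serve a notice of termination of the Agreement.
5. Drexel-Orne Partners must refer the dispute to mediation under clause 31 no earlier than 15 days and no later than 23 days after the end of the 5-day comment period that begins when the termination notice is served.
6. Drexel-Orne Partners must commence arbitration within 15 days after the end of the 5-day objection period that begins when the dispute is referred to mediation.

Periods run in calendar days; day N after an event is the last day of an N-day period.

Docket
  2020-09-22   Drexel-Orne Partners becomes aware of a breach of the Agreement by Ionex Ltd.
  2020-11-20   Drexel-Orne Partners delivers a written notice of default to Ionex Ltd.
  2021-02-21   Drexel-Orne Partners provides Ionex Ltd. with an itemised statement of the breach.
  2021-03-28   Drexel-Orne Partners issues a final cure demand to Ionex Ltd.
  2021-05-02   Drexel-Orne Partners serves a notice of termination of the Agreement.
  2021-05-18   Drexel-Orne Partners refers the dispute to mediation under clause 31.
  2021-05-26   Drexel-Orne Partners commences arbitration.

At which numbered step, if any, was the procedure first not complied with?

Step 3

Step 1 — counting 60 days from 2020-09-22 (when the breach is discovered) gives a deadline of 2020-11-21; 2020-11-20 is within that limit.
Step 2 — counting 64 days from 2020-12-20 (end of the 30-day comment period, which began when the default notice is delivered on 2020-11-20) gives a deadline of 2021-02-22; completed 2021-02-21, before the deadline.
Step 3 — 11 and 32 days from 2021-02-21 (when the itemised statement is provided) are 2021-03-04 and 2021-03-25 respectively; done 2021-03-28 — 3 days after the window closed.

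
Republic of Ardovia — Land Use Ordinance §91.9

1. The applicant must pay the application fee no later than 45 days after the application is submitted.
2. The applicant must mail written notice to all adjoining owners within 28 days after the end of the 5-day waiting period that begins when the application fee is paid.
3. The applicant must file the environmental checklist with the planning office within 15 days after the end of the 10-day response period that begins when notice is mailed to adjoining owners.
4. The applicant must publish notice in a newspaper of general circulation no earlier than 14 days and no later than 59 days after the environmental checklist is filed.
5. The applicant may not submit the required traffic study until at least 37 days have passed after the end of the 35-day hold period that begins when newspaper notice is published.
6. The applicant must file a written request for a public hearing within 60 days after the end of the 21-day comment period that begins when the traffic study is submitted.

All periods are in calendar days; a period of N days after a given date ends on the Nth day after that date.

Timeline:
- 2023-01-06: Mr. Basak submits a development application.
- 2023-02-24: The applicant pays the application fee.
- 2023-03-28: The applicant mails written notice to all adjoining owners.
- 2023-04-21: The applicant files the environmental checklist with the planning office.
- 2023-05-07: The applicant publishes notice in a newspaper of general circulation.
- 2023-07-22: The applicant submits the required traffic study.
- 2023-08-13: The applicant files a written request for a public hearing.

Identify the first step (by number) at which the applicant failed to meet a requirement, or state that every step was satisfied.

Step 1

Step 1: 45 days after 2023-01-06 (when the application is submitted) is 2023-02-20; not done until 2023-02-24, 4 days after the deadline.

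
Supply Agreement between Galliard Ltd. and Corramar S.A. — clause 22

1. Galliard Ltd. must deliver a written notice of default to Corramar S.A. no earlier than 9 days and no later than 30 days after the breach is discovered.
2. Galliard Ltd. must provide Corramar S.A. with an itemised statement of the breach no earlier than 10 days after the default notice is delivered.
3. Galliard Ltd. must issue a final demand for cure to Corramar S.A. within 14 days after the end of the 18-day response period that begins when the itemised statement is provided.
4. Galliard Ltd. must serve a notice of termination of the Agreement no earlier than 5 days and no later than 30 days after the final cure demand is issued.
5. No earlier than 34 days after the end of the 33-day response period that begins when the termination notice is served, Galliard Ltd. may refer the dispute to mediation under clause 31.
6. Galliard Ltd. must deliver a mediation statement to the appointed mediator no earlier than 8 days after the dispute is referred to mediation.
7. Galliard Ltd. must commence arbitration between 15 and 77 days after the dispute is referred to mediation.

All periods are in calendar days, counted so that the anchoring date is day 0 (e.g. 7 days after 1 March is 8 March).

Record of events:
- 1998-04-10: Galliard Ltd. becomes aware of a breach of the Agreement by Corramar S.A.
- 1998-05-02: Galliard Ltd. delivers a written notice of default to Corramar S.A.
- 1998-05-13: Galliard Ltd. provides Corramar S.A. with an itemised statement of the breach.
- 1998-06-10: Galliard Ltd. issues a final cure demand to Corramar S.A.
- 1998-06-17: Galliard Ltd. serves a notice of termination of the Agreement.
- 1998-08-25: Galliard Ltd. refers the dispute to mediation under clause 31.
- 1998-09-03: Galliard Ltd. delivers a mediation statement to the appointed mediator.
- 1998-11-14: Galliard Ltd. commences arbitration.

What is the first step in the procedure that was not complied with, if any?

Step 7

(1) the permitted window runs from 1998-04-10 + 9 = 1998-04-19 to 1998-04-10 + 30 = 1998-05-10; done 1998-05-02 — within the window.
(2) permitted from 1998-05-02 + 10 days = 1998-05-12 onward; done 1998-05-13, after the minimum wait.
(3) due by 1998-05-31 + 14 days = 1998-06-14; completed 1998-06-10, before the deadline.
(4) the permitted window runs from 1998-06-10 + 5 = 1998-06-15 to 1998-06-10 + 30 = 1998-07-10; done 1998-06-17, which is between those dates.
(5) permitted from 1998-07-20 + 34 days = 1998-08-23 onward; done 1998-08-25, after the minimum wait.
(6) permitted from 1998-08-25 + 8 days = 1998-09-02 onward; done 1998-09-03, after the minimum wait.
(7) the permitted window runs from 1998-08-25 + 15 = 1998-09-09 to 1998-08-25 + 77 = 1998-11-10; 1998-11-14 is 4 days past the end of the window.
That is the first point of non-compliance.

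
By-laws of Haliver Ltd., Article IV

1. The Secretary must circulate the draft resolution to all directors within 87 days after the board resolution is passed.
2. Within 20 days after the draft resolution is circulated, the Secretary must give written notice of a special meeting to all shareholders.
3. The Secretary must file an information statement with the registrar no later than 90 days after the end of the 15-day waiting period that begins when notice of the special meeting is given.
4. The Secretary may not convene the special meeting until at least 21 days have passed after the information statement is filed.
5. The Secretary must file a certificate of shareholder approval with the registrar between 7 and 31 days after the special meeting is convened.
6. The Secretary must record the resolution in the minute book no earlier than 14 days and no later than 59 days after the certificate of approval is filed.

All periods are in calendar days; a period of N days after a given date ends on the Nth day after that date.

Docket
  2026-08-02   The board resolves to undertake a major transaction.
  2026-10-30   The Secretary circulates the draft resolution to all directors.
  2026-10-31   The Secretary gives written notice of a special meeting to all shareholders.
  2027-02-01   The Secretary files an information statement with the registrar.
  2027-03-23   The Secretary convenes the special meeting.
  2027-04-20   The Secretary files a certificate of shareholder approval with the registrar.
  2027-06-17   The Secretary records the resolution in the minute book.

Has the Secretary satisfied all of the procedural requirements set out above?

Step 1: 87 days after 2026-08-02 (when the board resolution is passed) is 2026-10-28; done 2026-10-30 — 2 days late.
That is the first point of non-compliance.

No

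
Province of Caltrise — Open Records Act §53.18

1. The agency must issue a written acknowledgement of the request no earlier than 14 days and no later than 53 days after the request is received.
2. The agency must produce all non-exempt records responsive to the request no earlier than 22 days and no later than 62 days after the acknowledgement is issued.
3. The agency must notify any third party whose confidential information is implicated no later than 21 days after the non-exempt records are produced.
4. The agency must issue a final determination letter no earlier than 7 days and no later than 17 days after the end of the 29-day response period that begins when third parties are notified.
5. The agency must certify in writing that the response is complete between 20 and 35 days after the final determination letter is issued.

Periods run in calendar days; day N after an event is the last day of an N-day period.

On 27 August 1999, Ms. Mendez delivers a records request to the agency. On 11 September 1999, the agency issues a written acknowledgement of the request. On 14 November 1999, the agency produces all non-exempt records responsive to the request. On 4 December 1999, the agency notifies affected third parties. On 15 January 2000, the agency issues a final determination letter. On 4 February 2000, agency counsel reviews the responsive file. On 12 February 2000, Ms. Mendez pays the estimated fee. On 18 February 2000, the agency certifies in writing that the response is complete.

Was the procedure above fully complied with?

No

Step 1 — 14 and 53 days from 27 August 1999 (when the request is received) are 10 September 1999 and 19 October 1999 respectively; done 11 September 1999, which is between those dates.
Step 2 — 22 and 62 days from 11 September 1999 (when the acknowledgement is issued) are 3 October 1999 and 12 November 1999 respectively; 14 November 1999 is 2 days past the end of the window.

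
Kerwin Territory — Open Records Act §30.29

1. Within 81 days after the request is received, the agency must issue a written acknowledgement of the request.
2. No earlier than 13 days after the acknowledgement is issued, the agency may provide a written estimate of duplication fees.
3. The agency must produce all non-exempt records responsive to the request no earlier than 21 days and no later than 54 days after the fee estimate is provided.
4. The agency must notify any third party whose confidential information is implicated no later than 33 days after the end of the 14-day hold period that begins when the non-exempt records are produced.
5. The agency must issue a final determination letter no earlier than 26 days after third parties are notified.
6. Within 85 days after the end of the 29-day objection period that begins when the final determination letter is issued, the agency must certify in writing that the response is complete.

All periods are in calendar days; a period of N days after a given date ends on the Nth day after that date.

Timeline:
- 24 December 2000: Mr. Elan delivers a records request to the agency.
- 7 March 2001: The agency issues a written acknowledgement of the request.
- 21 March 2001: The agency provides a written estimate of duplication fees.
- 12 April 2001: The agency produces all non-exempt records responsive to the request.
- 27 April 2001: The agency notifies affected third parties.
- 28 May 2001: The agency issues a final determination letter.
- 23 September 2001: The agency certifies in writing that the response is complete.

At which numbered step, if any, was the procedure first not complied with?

Step 1 — counting 81 days from 24 December 2000 (when the request is received) gives a deadline of 15 March 2001; done 7 March 2001 — timely.
Step 2 — must wait 13 days from 7 March 2001 (when the acknowledgement is issued), so not before 20 March 2001; done 21 March 2001, after the minimum wait.
Step 3 — 21 and 54 days from 21 March 2001 (when the fee estimate is provided) are 11 April 2001 and 14 May 2001 respectively; done 12 April 2001 — within the window.
Step 4 — counting 33 days from 26 April 2001 (end of the 14-day hold period, which began when the non-exempt records are produced on 12 April 2001) gives a deadline of 29 May 2001; completed 27 April 2001, before the deadline.
Step 5 — must wait 26 days from 27 April 2001 (when third parties are notified), so not before 23 May 2001; done 28 May 2001, after the minimum wait.
Step 6 — counting 85 days from 26 June 2001 (end of the 29-day objection period, which began when the final determination letter is issued on 28 May 2001) gives a deadline of 19 September 2001; 23 September 2001 misses that deadline by 4 days.

Step 6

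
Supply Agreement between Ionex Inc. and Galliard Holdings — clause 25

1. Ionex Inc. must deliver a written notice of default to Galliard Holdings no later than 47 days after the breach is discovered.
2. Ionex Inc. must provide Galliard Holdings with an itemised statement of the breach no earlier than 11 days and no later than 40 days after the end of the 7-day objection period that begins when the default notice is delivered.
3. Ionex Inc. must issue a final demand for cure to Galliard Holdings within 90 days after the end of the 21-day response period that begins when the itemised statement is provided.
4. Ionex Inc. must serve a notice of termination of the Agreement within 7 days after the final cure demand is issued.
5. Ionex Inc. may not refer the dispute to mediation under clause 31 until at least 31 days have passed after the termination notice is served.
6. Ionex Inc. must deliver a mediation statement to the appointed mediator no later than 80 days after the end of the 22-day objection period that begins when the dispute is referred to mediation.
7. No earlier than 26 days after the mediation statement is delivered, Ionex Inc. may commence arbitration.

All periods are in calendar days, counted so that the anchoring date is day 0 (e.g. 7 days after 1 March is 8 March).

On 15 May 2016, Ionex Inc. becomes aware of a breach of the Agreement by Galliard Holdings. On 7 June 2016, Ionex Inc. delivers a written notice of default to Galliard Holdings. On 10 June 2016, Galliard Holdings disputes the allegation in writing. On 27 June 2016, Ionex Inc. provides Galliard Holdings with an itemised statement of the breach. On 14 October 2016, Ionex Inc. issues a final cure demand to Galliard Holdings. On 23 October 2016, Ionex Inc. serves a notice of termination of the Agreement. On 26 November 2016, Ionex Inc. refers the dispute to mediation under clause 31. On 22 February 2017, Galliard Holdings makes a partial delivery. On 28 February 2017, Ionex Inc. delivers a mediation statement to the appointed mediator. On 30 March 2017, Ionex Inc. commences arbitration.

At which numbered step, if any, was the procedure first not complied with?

Step 4

Step 1 — counting 47 days from 15 May 2016 (when the breach is discovered) gives a deadline of 1 July 2016; completed 7 June 2016, before the deadline.
Step 2 — 11 and 40 days from 14 June 2016 (end of the 7-day objection period, which began when the default notice is delivered on 7 June 2016) are 25 June 2016 and 24 July 2016 respectively; 27 June 2016 falls inside that range.
Step 3 — counting 90 days from 18 July 2016 (end of the 21-day response period, which began when the itemised statement is provided on 27 June 2016) gives a deadline of 16 October 2016; completed 14 October 2016, before the deadline.
Step 4 — counting 7 days from 14 October 2016 (when the final cure demand is issued) gives a deadline of 21 October 2016; 23 October 2016 misses that deadline by 2 days.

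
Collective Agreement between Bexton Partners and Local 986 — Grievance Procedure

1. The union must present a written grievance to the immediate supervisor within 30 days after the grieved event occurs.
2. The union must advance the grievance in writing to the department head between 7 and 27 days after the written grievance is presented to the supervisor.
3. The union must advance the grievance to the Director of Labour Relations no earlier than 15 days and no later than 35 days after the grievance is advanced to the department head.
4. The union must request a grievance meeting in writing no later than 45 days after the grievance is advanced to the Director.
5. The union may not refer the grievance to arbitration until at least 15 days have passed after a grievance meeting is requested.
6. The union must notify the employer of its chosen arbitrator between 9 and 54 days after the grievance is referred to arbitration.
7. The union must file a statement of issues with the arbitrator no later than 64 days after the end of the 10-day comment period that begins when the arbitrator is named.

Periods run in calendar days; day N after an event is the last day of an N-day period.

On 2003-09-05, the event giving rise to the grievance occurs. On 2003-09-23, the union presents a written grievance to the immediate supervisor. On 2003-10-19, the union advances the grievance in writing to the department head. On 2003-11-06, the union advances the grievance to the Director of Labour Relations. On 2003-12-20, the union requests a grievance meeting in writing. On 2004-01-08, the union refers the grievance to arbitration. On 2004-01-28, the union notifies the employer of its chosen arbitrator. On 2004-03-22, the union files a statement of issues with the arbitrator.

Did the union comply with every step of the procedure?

Step 1: 30 days after 2003-09-05 (when the grieved event occurs) is 2003-10-05; done 2003-09-23 — timely.
Step 2: the window is 7–27 days after 2003-09-23 (when the written grievance is presented to the supervisor), so 2003-09-30 through 2003-10-20; done 2003-10-19, which is between those dates.
Step 3: the window is 15–35 days after 2003-10-19 (when the grievance is advanced to the department head), so 2003-11-03 through 2003-11-23; done 2003-11-06, which is between those dates.
Step 4: 45 days after 2003-11-06 (when the grievance is advanced to the Director) is 2003-12-21; done 2003-12-20 — timely.
Step 5: the earliest permitted date is 15 days after 2003-12-20 (when a grievance meeting is requested), i.e. 2004-01-04; done 2004-01-08 — permitted.
Step 6: the window is 9–54 days after 2004-01-08 (when the grievance is referred to arbitration), so 2004-01-17 through 2004-03-02; done 2004-01-28 — within the window.
Step 7: 64 days after 2004-02-07 (end of the 10-day comment period, which began when the arbitrator is named on 2004-01-28) is 2004-04-11; 2004-03-22 is within that limit.

Yes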